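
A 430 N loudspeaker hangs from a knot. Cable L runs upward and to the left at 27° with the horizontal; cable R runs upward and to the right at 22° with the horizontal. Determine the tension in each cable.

ΣF_x = 0: −T_L·cos27° + T_R·cos22° = 0 → T_R = 0.960981·T_L.
ΣF_y = 0: T_L·sin27° + T_R·sin22° = 430.
Substitute: T_L·(0.45399 + 0.960981·0.374607) = 430 → T_L = 528.268 ≈ 528.3 N.
Then T_R = 0.960981 × 528.268 = 507.7 N.

T_L = 528.3 N, T_R = 507.7 N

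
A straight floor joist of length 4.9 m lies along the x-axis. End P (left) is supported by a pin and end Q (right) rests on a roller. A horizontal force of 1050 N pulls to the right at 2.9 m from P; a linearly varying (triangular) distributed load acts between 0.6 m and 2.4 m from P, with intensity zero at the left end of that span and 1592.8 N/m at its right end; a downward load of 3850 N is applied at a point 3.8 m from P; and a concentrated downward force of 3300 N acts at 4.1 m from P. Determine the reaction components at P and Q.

P_x = -1050 N, P_y = 2310 N, Q_y = 6274 N

Resultant of the triangular load: ½ × 1592.8 × 1.8 = 1433.52 N, acting at 1.8 m from P (one-third of the span from the peak).
Taking moments about P: Q_y·4.9 − (½·1592.8·1.8)·1.8 − 3850·3.8 − 3300·4.1 = 0 → Q_y = 30740.336/4.9 = 6273.54 ≈ 6274 N.
ΣF_y = 0: P_y + 6273.54 − ½·1592.8·1.8 − 3850 − 3300 = 0 → P_y = 2310 N.
ΣF_x = 0: P_x + 1050 = 0 → P_x = -1050 N.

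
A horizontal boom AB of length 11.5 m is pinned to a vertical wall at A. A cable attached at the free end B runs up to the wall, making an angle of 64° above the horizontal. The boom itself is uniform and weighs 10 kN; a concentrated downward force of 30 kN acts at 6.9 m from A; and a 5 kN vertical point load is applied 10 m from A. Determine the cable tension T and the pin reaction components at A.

T = 30.43 kN, A_x = 13.34 kN, A_y = 17.65 kN

ΣM about A: T·sin64°·11.5 − 10·5.75 − 30·6.9 − 5·10 = 0 → T = 314.5/(11.5·0.898794) = 30.4272 ≈ 30.43 kN.
ΣF_x = 0: A_x − T·cos64° = 0 → A_x = 30.4272 × 0.438371 = 13.34 kN.
ΣF_y = 0: A_y + T·sin64° − 10 − 30 − 5 = 0 → A_y = 45 − 30.4272 × 0.898794 = 17.65 kN.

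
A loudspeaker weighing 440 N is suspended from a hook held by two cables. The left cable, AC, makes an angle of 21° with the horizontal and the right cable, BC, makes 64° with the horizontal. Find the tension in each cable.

ΣF_x = 0: −T_AC·cos21° + T_BC·cos64° = 0 → T_BC = 2.12966·T_AC.
ΣF_y = 0: T_AC·sin21° + T_BC·sin64° = 440.
Substitute: T_AC·(0.358368 + 2.12966·0.898794) = 440 → T_AC = 193.62 ≈ 193.6 N.
Then T_BC = 2.12966 × 193.62 = 412.3 N.

T_AC = 193.6 N, T_BC = 412.3 N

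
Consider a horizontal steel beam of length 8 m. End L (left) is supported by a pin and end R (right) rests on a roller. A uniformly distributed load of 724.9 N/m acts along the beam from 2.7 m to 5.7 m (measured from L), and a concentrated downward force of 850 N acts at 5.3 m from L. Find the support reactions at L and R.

L_x = 0, L_y = 1320 N, R_y = 1705 N

Resultant of the distributed load: 724.9 × 3 = 2174.7 N at 4.2 m from L.
Moments about L: R_y·8 − (724.9·3)·4.2 − 850·5.3 = 0 → R_y = 13638.74/8 = 1704.84 ≈ 1705 N.
ΣF_y = 0: L_y + 1704.84 − 724.9·3 − 850 = 0 → L_y = 1320 N.
ΣF_x = 0: no horizontal applied forces, so L_x = 0.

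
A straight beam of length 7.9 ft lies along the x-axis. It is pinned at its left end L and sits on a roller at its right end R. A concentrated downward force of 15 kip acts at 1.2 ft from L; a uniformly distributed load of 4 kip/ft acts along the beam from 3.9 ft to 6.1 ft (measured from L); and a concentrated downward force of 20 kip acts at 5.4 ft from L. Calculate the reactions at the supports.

Resultant of the distributed load: 4 × 2.2 = 8.8 kip at 5 ft from L.
Moments about L: R_y·7.9 − 15·1.2 − (4·2.2)·5 − 20·5.4 = 0 → R_y = 170/7.9 = 21.519 ≈ 21.52 kip.
ΣF_y = 0: L_y + 21.519 − 15 − 4·2.2 − 20 = 0 → L_y = 22.28 kip.
ΣF_x = 0: no horizontal applied forces, so L_x = 0.

L_x = 0, L_y = 22.28 kip, R_y = 21.52 kip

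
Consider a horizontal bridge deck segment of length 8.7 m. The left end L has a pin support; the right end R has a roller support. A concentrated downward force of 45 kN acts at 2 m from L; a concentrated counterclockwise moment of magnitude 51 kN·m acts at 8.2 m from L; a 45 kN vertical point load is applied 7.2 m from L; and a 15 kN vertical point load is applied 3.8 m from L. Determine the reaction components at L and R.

Moments about L: R_y·8.7 − 45·2 + 51 − 45·7.2 − 15·3.8 = 0 → R_y = 420/8.7 = 48.2759 ≈ 48.28 kN.
ΣF_y = 0: L_y + 48.2759 − 45 − 45 − 15 = 0 → L_y = 56.72 kN.
ΣF_x = 0: no horizontal applied forces, so L_x = 0.

L_x = 0, L_y = 56.72 kN, R_y = 48.28 kN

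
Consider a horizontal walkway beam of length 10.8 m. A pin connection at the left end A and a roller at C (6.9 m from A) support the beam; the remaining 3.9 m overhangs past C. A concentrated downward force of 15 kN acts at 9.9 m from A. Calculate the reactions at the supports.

A_x = 0, A_y = -6.522 kN, C_y = 21.52 kN

ΣM about A: C_y·6.9 − 15·9.9 = 0 → C_y = 148.5/6.9 = 21.5217 ≈ 21.52 kN.
ΣF_y = 0: A_y + 21.5217 − 15 = 0 → A_y = -6.522 kN.
ΣF_x = 0: no horizontal applied forces, so A_x = 0.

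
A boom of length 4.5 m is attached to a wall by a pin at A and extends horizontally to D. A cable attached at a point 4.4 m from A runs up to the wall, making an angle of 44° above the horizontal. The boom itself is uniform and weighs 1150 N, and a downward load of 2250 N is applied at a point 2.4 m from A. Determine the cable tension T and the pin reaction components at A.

ΣM about A: T·sin44°·4.4 − 1150·2.25 − 2250·2.4 = 0 → T = 7987.5/(4.4·0.694658) = 2613.29 ≈ 2613 N.
ΣF_x = 0: A_x − T·cos44° = 0 → A_x = 2613.29 × 0.71934 = 1880 N.
ΣF_y = 0: A_y + T·sin44° − 1150 − 2250 = 0 → A_y = 3400 − 2613.29 × 0.694658 = 1585 N.

T = 2613 N, A_x = 1880 N, A_y = 1585 N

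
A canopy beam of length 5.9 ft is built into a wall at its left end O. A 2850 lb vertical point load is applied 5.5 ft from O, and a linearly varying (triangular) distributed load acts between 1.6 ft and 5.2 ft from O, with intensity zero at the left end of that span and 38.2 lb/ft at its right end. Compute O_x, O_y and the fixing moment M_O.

Resultant of the triangular load: ½ × 38.2 × 3.6 = 68.76 lb, acting at 4 ft from O (one-third of the span from the peak).
ΣF_x = 0: O_x = 0.
ΣF_y = 0: O_y − 2850 − ½·38.2·3.6 = 0 → O_y = 2919 lb.
ΣM about O: M_O − 2850·5.5 − (½·38.2·3.6)·4 = 0 → M_O = 15950 lb·ft.

O_x = 0, O_y = 2919 lb, M_O = 15950 lb·ft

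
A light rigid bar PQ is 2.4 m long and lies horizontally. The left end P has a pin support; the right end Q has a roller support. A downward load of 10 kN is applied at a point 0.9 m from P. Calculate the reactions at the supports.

P_x = 0, P_y = 6.250 kN, Q_y = 3.750 kN

Taking moments about P: Q_y·2.4 − 10·0.9 = 0 → Q_y = 9/2.4 = 3.750 kN.
ΣF_y = 0: P_y + 3.75 − 10 = 0 → P_y = 6.250 kN.
ΣF_x = 0: no horizontal applied forces, so P_x = 0.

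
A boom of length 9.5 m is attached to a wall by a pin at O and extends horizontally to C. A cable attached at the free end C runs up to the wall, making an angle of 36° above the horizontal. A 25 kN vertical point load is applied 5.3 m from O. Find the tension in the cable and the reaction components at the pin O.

ΣM about O: T·sin36°·9.5 − 25·5.3 = 0 → T = 132.5/(9.5·0.587785) = 23.7287 ≈ 23.73 kN.
ΣF_x = 0: O_x − T·cos36° = 0 → O_x = 23.7287 × 0.809017 = 19.20 kN.
ΣF_y = 0: O_y + T·sin36° − 25 = 0 → O_y = 25 − 23.7287 × 0.587785 = 11.05 kN.

T = 23.73 kN, O_x = 19.20 kN, O_y = 11.05 kN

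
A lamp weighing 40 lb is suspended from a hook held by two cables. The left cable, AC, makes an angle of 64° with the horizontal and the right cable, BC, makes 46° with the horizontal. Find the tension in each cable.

T_AC = 29.57 lb, T_BC = 18.66 lb

ΣF_x = 0: −T_AC·cos64° + T_BC·cos46° = 0 → T_BC = 0.63106·T_AC.
ΣF_y = 0: T_AC·sin64° + T_BC·sin46° = 40.
Substitute: T_AC·(0.898794 + 0.63106·0.71934) = 40 → T_AC = 29.5696 ≈ 29.57 lb.
Then T_BC = 0.63106 × 29.5696 = 18.66 lb.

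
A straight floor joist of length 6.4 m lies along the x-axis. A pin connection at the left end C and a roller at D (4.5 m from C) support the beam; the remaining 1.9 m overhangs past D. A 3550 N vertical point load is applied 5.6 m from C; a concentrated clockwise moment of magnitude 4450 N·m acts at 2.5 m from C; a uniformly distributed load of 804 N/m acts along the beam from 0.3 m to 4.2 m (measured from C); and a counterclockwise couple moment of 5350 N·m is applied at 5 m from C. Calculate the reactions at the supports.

Resultant of the distributed load: 804 × 3.9 = 3135.6 N at 2.25 m from C.
Moments about C: D_y·4.5 − 3550·5.6 − 4450 − (804·3.9)·2.25 + 5350 = 0 → D_y = 26035.1/4.5 = 5785.58 ≈ 5786 N.
ΣF_y = 0: C_y + 5785.58 − 3550 − 804·3.9 = 0 → C_y = 900.0 N.
ΣF_x = 0: no horizontal applied forces, so C_x = 0.

C_x = 0, C_y = 900.0 N, D_y = 5786 N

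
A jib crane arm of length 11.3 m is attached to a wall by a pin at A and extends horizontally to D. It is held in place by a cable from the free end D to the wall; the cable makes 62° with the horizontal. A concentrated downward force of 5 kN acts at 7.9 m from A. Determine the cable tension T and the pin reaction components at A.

ΣM about A: T·sin62°·11.3 − 5·7.9 = 0 → T = 39.5/(11.3·0.882948) = 3.95898 ≈ 3.959 kN.
ΣF_x = 0: A_x − T·cos62° = 0 → A_x = 3.95898 × 0.469472 = 1.859 kN.
ΣF_y = 0: A_y + T·sin62° − 5 = 0 → A_y = 5 − 3.95898 × 0.882948 = 1.504 kN.

T = 3.959 kN, A_x = 1.859 kN, A_y = 1.504 kN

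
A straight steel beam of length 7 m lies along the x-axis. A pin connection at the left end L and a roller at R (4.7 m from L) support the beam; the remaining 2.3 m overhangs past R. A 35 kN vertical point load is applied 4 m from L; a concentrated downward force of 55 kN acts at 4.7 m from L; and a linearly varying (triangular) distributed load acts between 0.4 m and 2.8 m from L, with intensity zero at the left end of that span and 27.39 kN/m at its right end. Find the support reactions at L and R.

L_x = 0, L_y = 24.09 kN, R_y = 98.77 kN

Resultant of the triangular load: ½ × 27.39 × 2.4 = 32.868 kN, acting at 2 m from L (one-third of the span from the peak).
Taking moments about L: R_y·4.7 − 35·4 − 55·4.7 − (½·27.39·2.4)·2 = 0 → R_y = 464.236/4.7 = 98.7736 ≈ 98.77 kN.
ΣF_y = 0: L_y + 98.7736 − 35 − 55 − ½·27.39·2.4 = 0 → L_y = 24.09 kN.
ΣF_x = 0: no horizontal applied forces, so L_x = 0.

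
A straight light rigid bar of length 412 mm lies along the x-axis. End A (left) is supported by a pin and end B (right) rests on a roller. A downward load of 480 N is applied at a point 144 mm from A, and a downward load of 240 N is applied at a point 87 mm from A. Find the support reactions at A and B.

Taking moments about A: B_y·412 − 480·144 − 240·87 = 0 → B_y = 90000/412 = 218.447 ≈ 218.4 N.
ΣF_y = 0: A_y + 218.447 − 480 − 240 = 0 → A_y = 501.6 N.
ΣF_x = 0: no horizontal applied forces, so A_x = 0.

A_x = 0, A_y = 501.6 N, B_y = 218.4 N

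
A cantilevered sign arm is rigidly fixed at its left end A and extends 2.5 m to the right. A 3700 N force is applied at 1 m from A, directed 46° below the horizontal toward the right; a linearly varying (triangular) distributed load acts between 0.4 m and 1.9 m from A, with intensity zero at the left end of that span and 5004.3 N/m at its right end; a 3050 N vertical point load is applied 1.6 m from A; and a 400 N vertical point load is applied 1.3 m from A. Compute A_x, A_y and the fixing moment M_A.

A_x = -2570 N, A_y = 9865 N, M_A = 13320 N·m

Resultant of the triangular load: ½ × 5004.3 × 1.5 = 3753.225 N, acting at 1.4 m from A (one-third of the span from the peak).
ΣF_x = 0: A_x + 3700·cos46° = 0 → A_x = -2570 N.
ΣF_y = 0: A_y − 3700·sin46° − ½·5004.3·1.5 − 3050 − 400 = 0 → A_y = 9865 N.
ΣM about A: M_A − 3700·sin46°·1 − (½·5004.3·1.5)·1.4 − 3050·1.6 − 400·1.3 = 0 → M_A = 13320 N·m.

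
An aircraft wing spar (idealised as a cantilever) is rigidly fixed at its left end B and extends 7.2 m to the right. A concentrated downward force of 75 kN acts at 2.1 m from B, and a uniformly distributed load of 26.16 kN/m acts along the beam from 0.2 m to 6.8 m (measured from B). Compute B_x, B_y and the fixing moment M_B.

B_x = 0, B_y = 247.7 kN, M_B = 761.8 kN·m

Resultant of the distributed load: 26.16 × 6.6 = 172.656 kN at 3.5 m from B.
ΣF_x = 0: B_x = 0.
ΣF_y = 0: B_y − 75 − 26.16·6.6 = 0 → B_y = 247.7 kN.
ΣM about B: M_B − 75·2.1 − (26.16·6.6)·3.5 = 0 → M_B = 761.8 kN·m.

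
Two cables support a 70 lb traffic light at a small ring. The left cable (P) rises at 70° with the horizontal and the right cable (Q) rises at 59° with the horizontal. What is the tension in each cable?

ΣF_x = 0: −T_P·cos70° + T_Q·cos59° = 0 → T_Q = 0.664068·T_P.
ΣF_y = 0: T_P·sin70° + T_Q·sin59° = 70.
Substitute: T_P·(0.939693 + 0.664068·0.857167) = 70 → T_P = 46.3911 ≈ 46.39 lb.
Then T_Q = 0.664068 × 46.3911 = 30.81 lb.

T_P = 46.39 lb, T_Q = 30.81 lb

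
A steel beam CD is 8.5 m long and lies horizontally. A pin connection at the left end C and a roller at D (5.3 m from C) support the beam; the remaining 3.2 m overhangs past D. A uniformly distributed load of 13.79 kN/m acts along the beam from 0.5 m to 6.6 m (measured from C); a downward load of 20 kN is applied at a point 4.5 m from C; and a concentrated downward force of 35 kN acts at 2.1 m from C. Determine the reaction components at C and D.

C_x = 0, C_y = 51.93 kN, D_y = 87.19 kN

Resultant of the distributed load: 13.79 × 6.1 = 84.119 kN at 3.55 m from C.
ΣM about C: D_y·5.3 − (13.79·6.1)·3.55 − 20·4.5 − 35·2.1 = 0 → D_y = 462.12245/5.3 = 87.1929 ≈ 87.19 kN.
ΣF_y = 0: C_y + 87.1929 − 13.79·6.1 − 20 − 35 = 0 → C_y = 51.93 kN.
ΣF_x = 0: no horizontal applied forces, so C_x = 0.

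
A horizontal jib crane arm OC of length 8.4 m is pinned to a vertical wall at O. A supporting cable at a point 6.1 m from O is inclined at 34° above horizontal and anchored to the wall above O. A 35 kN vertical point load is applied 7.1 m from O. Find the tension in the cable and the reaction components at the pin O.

ΣM about O: T·sin34°·6.1 − 35·7.1 = 0 → T = 248.5/(6.1·0.559193) = 72.8509 ≈ 72.85 kN.
ΣF_x = 0: O_x − T·cos34° = 0 → O_x = 72.8509 × 0.829038 = 60.40 kN.
ΣF_y = 0: O_y + T·sin34° − 35 = 0 → O_y = 35 − 72.8509 × 0.559193 = -5.738 kN.

T = 72.85 kN, O_x = 60.40 kN, O_y = -5.738 kN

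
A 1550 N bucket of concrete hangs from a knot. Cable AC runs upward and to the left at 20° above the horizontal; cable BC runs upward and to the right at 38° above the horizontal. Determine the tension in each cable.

T_AC = 1440 N, T_BC = 1718 N

ΣF_x = 0: −T_AC·cos20° + T_BC·cos38° = 0 → T_BC = 1.19249·T_AC.
ΣF_y = 0: T_AC·sin20° + T_BC·sin38° = 1550.
Substitute: T_AC·(0.34202 + 1.19249·0.615661) = 1550 → T_AC = 1440.27 ≈ 1440 N.
Then T_BC = 1.19249 × 1440.27 = 1718 N.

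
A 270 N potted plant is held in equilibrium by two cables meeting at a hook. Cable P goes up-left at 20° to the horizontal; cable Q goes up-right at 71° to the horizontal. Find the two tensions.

T_P = 87.92 N, T_Q = 253.8 N

ΣF_x = 0: −T_P·cos20° + T_Q·cos71° = 0 → T_Q = 2.88632·T_P.
ΣF_y = 0: T_P·sin20° + T_Q·sin71° = 270.
Substitute: T_P·(0.34202 + 2.88632·0.945519) = 270 → T_P = 87.9167 ≈ 87.92 N.
Then T_Q = 2.88632 × 87.9167 = 253.8 N.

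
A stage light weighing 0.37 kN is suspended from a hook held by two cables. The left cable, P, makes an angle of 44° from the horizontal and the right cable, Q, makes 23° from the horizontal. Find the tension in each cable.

ΣF_x = 0: −T_P·cos44° + T_Q·cos23° = 0 → T_Q = 0.781462·T_P.
ΣF_y = 0: T_P·sin44° + T_Q·sin23° = 0.37.
Substitute: T_P·(0.694658 + 0.781462·0.390731) = 0.37 → T_P = 0.3700 kN.
Then T_Q = 0.781462 × 0.37 = 0.2891 kN.

T_P = 0.3700 kN, T_Q = 0.2891 kN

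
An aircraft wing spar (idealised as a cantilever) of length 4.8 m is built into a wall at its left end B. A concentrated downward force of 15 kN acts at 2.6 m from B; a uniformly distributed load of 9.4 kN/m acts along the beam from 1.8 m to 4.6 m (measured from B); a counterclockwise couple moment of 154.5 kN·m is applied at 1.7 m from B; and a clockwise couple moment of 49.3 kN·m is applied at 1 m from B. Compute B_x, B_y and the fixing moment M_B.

Resultant of the distributed load: 9.4 × 2.8 = 26.32 kN at 3.2 m from B.
ΣF_x = 0: B_x = 0.
ΣF_y = 0: B_y − 15 − 9.4·2.8 = 0 → B_y = 41.32 kN.
ΣM about B: M_B − 15·2.6 − (9.4·2.8)·3.2 + 154.5 − 49.3 = 0 → M_B = 18.02 kN·m.

B_x = 0, B_y = 41.32 kN, M_B = 18.02 kN·m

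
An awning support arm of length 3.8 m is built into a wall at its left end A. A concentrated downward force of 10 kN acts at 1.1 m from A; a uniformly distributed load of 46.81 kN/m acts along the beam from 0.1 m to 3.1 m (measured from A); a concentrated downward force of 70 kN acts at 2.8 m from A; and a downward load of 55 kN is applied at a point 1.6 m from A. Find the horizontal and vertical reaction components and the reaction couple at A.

A_x = 0, A_y = 275.4 kN, M_A = 519.7 kN·m

Resultant of the distributed load: 46.81 × 3 = 140.43 kN at 1.6 m from A.
ΣF_x = 0: A_x = 0.
ΣF_y = 0: A_y − 10 − 46.81·3 − 70 − 55 = 0 → A_y = 275.4 kN.
ΣM about A: M_A − 10·1.1 − (46.81·3)·1.6 − 70·2.8 − 55·1.6 = 0 → M_A = 519.7 kN·m.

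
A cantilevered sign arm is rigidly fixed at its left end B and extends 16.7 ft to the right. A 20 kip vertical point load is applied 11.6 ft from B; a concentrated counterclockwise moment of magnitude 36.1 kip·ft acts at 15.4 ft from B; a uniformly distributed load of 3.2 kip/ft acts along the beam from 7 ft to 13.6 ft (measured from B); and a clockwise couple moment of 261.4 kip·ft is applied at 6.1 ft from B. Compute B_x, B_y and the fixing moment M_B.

Resultant of the distributed load: 3.2 × 6.6 = 21.12 kip at 10.3 ft from B.
ΣF_x = 0: B_x = 0.
ΣF_y = 0: B_y − 20 − 3.2·6.6 = 0 → B_y = 41.12 kip.
ΣM about B: M_B − 20·11.6 + 36.1 − (3.2·6.6)·10.3 − 261.4 = 0 → M_B = 674.8 kip·ft.

B_x = 0, B_y = 41.12 kip, M_B = 674.8 kip·ft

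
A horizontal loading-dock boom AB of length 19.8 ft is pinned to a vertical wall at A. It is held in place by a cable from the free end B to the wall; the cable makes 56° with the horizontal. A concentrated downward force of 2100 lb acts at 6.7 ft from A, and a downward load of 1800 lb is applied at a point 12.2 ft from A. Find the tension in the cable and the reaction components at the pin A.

ΣM about A: T·sin56°·19.8 − 2100·6.7 − 1800·12.2 = 0 → T = 36030/(19.8·0.829038) = 2194.95 ≈ 2195 lb.
ΣF_x = 0: A_x − T·cos56° = 0 → A_x = 2194.95 × 0.559193 = 1227 lb.
ΣF_y = 0: A_y + T·sin56° − 2100 − 1800 = 0 → A_y = 3900 − 2194.95 × 0.829038 = 2080 lb.

T = 2195 lb, A_x = 1227 lb, A_y = 2080 lb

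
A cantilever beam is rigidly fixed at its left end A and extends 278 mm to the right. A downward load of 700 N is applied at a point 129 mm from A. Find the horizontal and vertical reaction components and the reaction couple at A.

ΣF_x = 0: A_x = 0.
ΣF_y = 0: A_y − 700 = 0 → A_y = 700.0 N.
ΣM about A: M_A − 700·129 = 0 → M_A = 90300 N·mm.

A_x = 0, A_y = 700.0 N, M_A = 90300 N·mm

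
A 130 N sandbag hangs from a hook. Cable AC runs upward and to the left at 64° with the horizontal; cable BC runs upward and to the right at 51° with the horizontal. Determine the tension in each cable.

ΣF_x = 0: −T_AC·cos64° + T_BC·cos51° = 0 → T_BC = 0.696579·T_AC.
ΣF_y = 0: T_AC·sin64° + T_BC·sin51° = 130.
Substitute: T_AC·(0.898794 + 0.696579·0.777146) = 130 → T_AC = 90.2692 ≈ 90.27 N.
Then T_BC = 0.696579 × 90.2692 = 62.88 N.

T_AC = 90.27 N, T_BC = 62.88 N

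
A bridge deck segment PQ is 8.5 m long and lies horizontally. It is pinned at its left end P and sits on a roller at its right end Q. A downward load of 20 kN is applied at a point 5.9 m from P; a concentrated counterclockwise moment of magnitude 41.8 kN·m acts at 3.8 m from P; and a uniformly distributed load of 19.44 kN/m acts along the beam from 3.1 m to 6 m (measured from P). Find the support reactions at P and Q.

Resultant of the distributed load: 19.44 × 2.9 = 56.376 kN at 4.55 m from P.
Moments about P: Q_y·8.5 − 20·5.9 + 41.8 − (19.44·2.9)·4.55 = 0 → Q_y = 332.7108/8.5 = 39.1424 ≈ 39.14 kN.
ΣF_y = 0: P_y + 39.1424 − 20 − 19.44·2.9 = 0 → P_y = 37.23 kN.
ΣF_x = 0: no horizontal applied forces, so P_x = 0.

P_x = 0, P_y = 37.23 kN, Q_y = 39.14 kN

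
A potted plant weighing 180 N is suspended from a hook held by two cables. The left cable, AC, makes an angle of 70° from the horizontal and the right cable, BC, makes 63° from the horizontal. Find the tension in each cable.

T_AC = 111.7 N, T_BC = 84.18 N

ΣF_x = 0: −T_AC·cos70° + T_BC·cos63° = 0 → T_BC = 0.753364·T_AC.
ΣF_y = 0: T_AC·sin70° + T_BC·sin63° = 180.
Substitute: T_AC·(0.939693 + 0.753364·0.891007) = 180 → T_AC = 111.736 ≈ 111.7 N.
Then T_BC = 0.753364 × 111.736 = 84.18 N.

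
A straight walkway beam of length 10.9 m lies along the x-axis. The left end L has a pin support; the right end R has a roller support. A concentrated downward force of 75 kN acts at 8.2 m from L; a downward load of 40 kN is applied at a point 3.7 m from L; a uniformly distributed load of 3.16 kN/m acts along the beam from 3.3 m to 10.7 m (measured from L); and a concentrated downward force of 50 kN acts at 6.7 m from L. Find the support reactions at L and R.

Resultant of the distributed load: 3.16 × 7.4 = 23.384 kN at 7 m from L.
ΣM about L: R_y·10.9 − 75·8.2 − 40·3.7 − (3.16·7.4)·7 − 50·6.7 = 0 → R_y = 1261.688/10.9 = 115.751 ≈ 115.8 kN.
ΣF_y = 0: L_y + 115.751 − 75 − 40 − 3.16·7.4 − 50 = 0 → L_y = 72.63 kN.
ΣF_x = 0: no horizontal applied forces, so L_x = 0.

L_x = 0, L_y = 72.63 kN, R_y = 115.8 kN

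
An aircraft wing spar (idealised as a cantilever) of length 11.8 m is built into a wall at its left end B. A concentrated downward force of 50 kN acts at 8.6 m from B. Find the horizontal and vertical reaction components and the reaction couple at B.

B_x = 0, B_y = 50.00 kN, M_B = 430.0 kN·m

ΣF_x = 0: B_x = 0.
ΣF_y = 0: B_y − 50 = 0 → B_y = 50.00 kN.
ΣM about B: M_B − 50·8.6 = 0 → M_B = 430.0 kN·m.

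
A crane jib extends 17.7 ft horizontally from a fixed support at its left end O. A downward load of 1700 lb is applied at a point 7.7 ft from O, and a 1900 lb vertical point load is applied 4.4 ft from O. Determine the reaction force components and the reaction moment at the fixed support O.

ΣF_x = 0: O_x = 0.
ΣF_y = 0: O_y − 1700 − 1900 = 0 → O_y = 3600 lb.
ΣM about O: M_O − 1700·7.7 − 1900·4.4 = 0 → M_O = 21450 lb·ft.

O_x = 0, O_y = 3600 lb, M_O = 21450 lb·ft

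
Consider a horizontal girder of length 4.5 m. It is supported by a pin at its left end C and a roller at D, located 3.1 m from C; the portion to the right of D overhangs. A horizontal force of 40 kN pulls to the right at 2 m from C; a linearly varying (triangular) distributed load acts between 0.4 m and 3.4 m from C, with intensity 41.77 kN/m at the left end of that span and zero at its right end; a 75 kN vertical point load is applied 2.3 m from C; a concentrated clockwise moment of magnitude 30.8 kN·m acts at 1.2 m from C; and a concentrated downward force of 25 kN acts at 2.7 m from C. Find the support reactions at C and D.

Resultant of the triangular load: ½ × 41.77 × 3 = 62.655 kN, acting at 1.4 m from C (one-third of the span from the peak).
ΣM about C: D_y·3.1 − (½·41.77·3)·1.4 − 75·2.3 − 30.8 − 25·2.7 = 0 → D_y = 358.517/3.1 = 115.651 ≈ 115.7 kN.
ΣF_y = 0: C_y + 115.651 − ½·41.77·3 − 75 − 25 = 0 → C_y = 47.00 kN.
ΣF_x = 0: C_x + 40 = 0 → C_x = -40.00 kN.

C_x = -40.00 kN, C_y = 47.00 kN, D_y = 115.7 kN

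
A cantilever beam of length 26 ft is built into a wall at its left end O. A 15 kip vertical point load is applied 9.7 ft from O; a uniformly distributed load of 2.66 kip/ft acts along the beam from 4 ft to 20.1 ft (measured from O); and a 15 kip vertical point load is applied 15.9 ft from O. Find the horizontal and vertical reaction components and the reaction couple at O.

Resultant of the distributed load: 2.66 × 16.1 = 42.826 kip at 12.05 ft from O.
ΣF_x = 0: O_x = 0.
ΣF_y = 0: O_y − 15 − 2.66·16.1 − 15 = 0 → O_y = 72.83 kip.
ΣM about O: M_O − 15·9.7 − (2.66·16.1)·12.05 − 15·15.9 = 0 → M_O = 900.1 kip·ft.

O_x = 0, O_y = 72.83 kip, M_O = 900.1 kip·ft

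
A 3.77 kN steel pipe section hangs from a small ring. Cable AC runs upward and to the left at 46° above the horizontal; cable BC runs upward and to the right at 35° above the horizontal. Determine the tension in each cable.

T_AC = 3.127 kN, T_BC = 2.652 kN

ΣF_x = 0: −T_AC·cos46° + T_BC·cos35° = 0 → T_BC = 0.848021·T_AC.
ΣF_y = 0: T_AC·sin46° + T_BC·sin35° = 3.77.
Substitute: T_AC·(0.71934 + 0.848021·0.573576) = 3.77 → T_AC = 3.1267 ≈ 3.127 kN.
Then T_BC = 0.848021 × 3.1267 = 2.652 kN.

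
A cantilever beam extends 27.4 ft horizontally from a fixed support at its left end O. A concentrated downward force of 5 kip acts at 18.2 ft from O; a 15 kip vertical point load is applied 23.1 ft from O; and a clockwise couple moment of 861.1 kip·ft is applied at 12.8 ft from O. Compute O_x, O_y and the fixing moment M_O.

O_x = 0, O_y = 20.00 kip, M_O = 1299 kip·ft

ΣF_x = 0: O_x = 0.
ΣF_y = 0: O_y − 5 − 15 = 0 → O_y = 20.00 kip.
ΣM about O: M_O − 5·18.2 − 15·23.1 − 861.1 = 0 → M_O = 1299 kip·ft.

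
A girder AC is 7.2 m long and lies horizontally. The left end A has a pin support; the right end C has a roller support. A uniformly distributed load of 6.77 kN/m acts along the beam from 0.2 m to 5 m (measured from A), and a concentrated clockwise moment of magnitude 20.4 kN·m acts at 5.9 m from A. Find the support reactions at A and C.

A_x = 0, A_y = 17.93 kN, C_y = 14.57 kN

Resultant of the distributed load: 6.77 × 4.8 = 32.496 kN at 2.6 m from A.
ΣM about A: C_y·7.2 − (6.77·4.8)·2.6 − 20.4 = 0 → C_y = 104.8896/7.2 = 14.568 ≈ 14.57 kN.
ΣF_y = 0: A_y + 14.568 − 6.77·4.8 = 0 → A_y = 17.93 kN.
ΣF_x = 0: no horizontal applied forces, so A_x = 0.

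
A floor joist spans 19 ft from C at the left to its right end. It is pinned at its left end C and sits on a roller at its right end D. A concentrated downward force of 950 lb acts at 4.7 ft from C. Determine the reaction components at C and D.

ΣM about C: D_y·19 − 950·4.7 = 0 → D_y = 4465/19 = 235.0 lb.
ΣF_y = 0: C_y + 235 − 950 = 0 → C_y = 715.0 lb.
ΣF_x = 0: no horizontal applied forces, so C_x = 0.

C_x = 0, C_y = 715.0 lb, D_y = 235.0 lb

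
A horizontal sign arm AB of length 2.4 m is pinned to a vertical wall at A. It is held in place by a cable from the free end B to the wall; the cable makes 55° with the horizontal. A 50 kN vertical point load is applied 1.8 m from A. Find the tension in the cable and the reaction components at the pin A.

T = 45.78 kN, A_x = 26.26 kN, A_y = 12.50 kN

ΣM about A: T·sin55°·2.4 − 50·1.8 = 0 → T = 90/(2.4·0.819152) = 45.779 ≈ 45.78 kN.
ΣF_x = 0: A_x − T·cos55° = 0 → A_x = 45.779 × 0.573576 = 26.26 kN.
ΣF_y = 0: A_y + T·sin55° − 50 = 0 → A_y = 50 − 45.779 × 0.819152 = 12.50 kN.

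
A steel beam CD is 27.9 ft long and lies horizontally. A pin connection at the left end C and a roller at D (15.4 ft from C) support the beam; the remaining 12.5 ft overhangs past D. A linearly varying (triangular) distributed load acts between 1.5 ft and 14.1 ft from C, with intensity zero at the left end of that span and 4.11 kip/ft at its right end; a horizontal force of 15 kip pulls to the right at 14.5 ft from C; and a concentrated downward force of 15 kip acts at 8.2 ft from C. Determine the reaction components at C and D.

C_x = -15.00 kip, C_y = 16.26 kip, D_y = 24.63 kip

Resultant of the triangular load: ½ × 4.11 × 12.6 = 25.893 kip, acting at 9.9 ft from C (one-third of the span from the peak).
Taking moments about C: D_y·15.4 − (½·4.11·12.6)·9.9 − 15·8.2 = 0 → D_y = 379.3407/15.4 = 24.6325 ≈ 24.63 kip.
ΣF_y = 0: C_y + 24.6325 − ½·4.11·12.6 − 15 = 0 → C_y = 16.26 kip.
ΣF_x = 0: C_x + 15 = 0 → C_x = -15.00 kip.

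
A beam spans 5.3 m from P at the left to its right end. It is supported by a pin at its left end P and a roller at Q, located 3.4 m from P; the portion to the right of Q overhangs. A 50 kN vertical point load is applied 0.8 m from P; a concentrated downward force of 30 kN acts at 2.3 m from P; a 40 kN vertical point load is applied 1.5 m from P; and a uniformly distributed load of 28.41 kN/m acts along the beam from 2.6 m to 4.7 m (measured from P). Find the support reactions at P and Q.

P_x = 0, P_y = 65.91 kN, Q_y = 113.8 kN

Resultant of the distributed load: 28.41 × 2.1 = 59.661 kN at 3.65 m from P.
Moments about P: Q_y·3.4 − 50·0.8 − 30·2.3 − 40·1.5 − (28.41·2.1)·3.65 = 0 → Q_y = 386.76265/3.4 = 113.754 ≈ 113.8 kN.
ΣF_y = 0: P_y + 113.754 − 50 − 30 − 40 − 28.41·2.1 = 0 → P_y = 65.91 kN.
ΣF_x = 0: no horizontal applied forces, so P_x = 0.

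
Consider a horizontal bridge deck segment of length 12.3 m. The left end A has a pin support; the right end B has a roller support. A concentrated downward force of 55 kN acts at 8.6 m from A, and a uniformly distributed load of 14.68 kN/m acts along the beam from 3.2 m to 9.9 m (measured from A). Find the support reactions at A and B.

A_x = 0, A_y = 62.52 kN, B_y = 90.83 kN

Resultant of the distributed load: 14.68 × 6.7 = 98.356 kN at 6.55 m from A.
Taking moments about A: B_y·12.3 − 55·8.6 − (14.68·6.7)·6.55 = 0 → B_y = 1117.2318/12.3 = 90.8319 ≈ 90.83 kN.
ΣF_y = 0: A_y + 90.8319 − 55 − 14.68·6.7 = 0 → A_y = 62.52 kN.
ΣF_x = 0: no horizontal applied forces, so A_x = 0.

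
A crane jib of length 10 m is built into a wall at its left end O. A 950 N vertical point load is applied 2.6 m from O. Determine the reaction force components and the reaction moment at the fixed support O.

O_x = 0, O_y = 950.0 N, M_O = 2470 N·m

ΣF_x = 0: O_x = 0.
ΣF_y = 0: O_y − 950 = 0 → O_y = 950.0 N.
ΣM about O: M_O − 950·2.6 = 0 → M_O = 2470 N·m.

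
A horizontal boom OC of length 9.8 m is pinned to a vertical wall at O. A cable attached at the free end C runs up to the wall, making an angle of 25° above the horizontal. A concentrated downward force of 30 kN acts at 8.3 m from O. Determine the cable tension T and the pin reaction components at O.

ΣM about O: T·sin25°·9.8 − 30·8.3 = 0 → T = 249/(9.8·0.422618) = 60.1209 ≈ 60.12 kN.
ΣF_x = 0: O_x − T·cos25° = 0 → O_x = 60.1209 × 0.906308 = 54.49 kN.
ΣF_y = 0: O_y + T·sin25° − 30 = 0 → O_y = 30 − 60.1209 × 0.422618 = 4.592 kN.

T = 60.12 kN, O_x = 54.49 kN, O_y = 4.592 kN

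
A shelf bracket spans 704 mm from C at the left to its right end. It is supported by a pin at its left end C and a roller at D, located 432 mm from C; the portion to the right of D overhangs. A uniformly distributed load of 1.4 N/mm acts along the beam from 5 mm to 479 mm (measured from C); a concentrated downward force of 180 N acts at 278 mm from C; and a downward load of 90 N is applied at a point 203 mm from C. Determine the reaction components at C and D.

C_x = 0, C_y = 403.7 N, D_y = 529.9 N

Resultant of the distributed load: 1.4 × 474 = 663.6 N at 242 mm from C.
Moments about C: D_y·432 − (1.4·474)·242 − 180·278 − 90·203 = 0 → D_y = 228901.2/432 = 529.864 ≈ 529.9 N.
ΣF_y = 0: C_y + 529.864 − 1.4·474 − 180 − 90 = 0 → C_y = 403.7 N.
ΣF_x = 0: no horizontal applied forces, so C_x = 0.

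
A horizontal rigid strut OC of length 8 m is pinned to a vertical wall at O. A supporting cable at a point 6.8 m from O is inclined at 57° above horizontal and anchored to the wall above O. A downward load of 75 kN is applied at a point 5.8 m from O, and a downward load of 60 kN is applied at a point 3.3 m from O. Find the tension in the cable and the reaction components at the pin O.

T = 111.0 kN, O_x = 60.45 kN, O_y = 41.91 kN

ΣM about O: T·sin57°·6.8 − 75·5.8 − 60·3.3 = 0 → T = 633/(6.8·0.838671) = 110.995 ≈ 111.0 kN.
ΣF_x = 0: O_x − T·cos57° = 0 → O_x = 110.995 × 0.544639 = 60.45 kN.
ΣF_y = 0: O_y + T·sin57° − 75 − 60 = 0 → O_y = 135 − 110.995 × 0.838671 = 41.91 kN.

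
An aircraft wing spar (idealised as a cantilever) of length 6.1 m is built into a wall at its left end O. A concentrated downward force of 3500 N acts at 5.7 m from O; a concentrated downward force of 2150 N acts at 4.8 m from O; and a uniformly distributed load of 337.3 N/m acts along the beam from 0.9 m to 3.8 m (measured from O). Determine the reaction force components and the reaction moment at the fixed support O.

O_x = 0, O_y = 6628 N, M_O = 32570 N·m

Resultant of the distributed load: 337.3 × 2.9 = 978.17 N at 2.35 m from O.
ΣF_x = 0: O_x = 0.
ΣF_y = 0: O_y − 3500 − 2150 − 337.3·2.9 = 0 → O_y = 6628 N.
ΣM about O: M_O − 3500·5.7 − 2150·4.8 − (337.3·2.9)·2.35 = 0 → M_O = 32570 N·m.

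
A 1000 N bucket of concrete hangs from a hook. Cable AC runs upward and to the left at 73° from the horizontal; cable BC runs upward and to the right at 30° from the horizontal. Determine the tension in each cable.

ΣF_x = 0: −T_AC·cos73° + T_BC·cos30° = 0 → T_BC = 0.337602·T_AC.
ΣF_y = 0: T_AC·sin73° + T_BC·sin30° = 1000.
Substitute: T_AC·(0.956305 + 0.337602·0.5) = 1000 → T_AC = 888.805 ≈ 888.8 N.
Then T_BC = 0.337602 × 888.805 = 300.1 N.

T_AC = 888.8 N, T_BC = 300.1 N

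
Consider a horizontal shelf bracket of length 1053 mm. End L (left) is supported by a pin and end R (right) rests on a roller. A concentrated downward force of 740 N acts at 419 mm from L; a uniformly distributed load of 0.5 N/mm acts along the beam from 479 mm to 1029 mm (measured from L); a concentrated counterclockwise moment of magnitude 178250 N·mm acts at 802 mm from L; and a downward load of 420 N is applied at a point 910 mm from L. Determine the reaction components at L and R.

L_x = 0, L_y = 749.9 N, R_y = 685.1 N

Resultant of the distributed load: 0.5 × 550 = 275 N at 754 mm from L.
ΣM about L: R_y·1053 − 740·419 − (0.5·550)·754 + 178250 − 420·910 = 0 → R_y = 721360/1053 = 685.052 ≈ 685.1 N.
ΣF_y = 0: L_y + 685.052 − 740 − 0.5·550 − 420 = 0 → L_y = 749.9 N.
ΣF_x = 0: no horizontal applied forces, so L_x = 0.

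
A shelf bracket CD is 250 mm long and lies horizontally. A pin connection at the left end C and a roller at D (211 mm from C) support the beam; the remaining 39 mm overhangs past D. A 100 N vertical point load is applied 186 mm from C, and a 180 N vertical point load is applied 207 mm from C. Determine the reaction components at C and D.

C_x = 0, C_y = 15.26 N, D_y = 264.7 N

ΣM about C: D_y·211 − 100·186 − 180·207 = 0 → D_y = 55860/211 = 264.739 ≈ 264.7 N.
ΣF_y = 0: C_y + 264.739 − 100 − 180 = 0 → C_y = 15.26 N.
ΣF_x = 0: no horizontal applied forces, so C_x = 0.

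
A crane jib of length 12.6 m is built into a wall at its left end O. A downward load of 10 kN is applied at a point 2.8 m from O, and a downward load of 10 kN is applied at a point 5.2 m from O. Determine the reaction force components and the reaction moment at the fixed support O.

ΣF_x = 0: O_x = 0.
ΣF_y = 0: O_y − 10 − 10 = 0 → O_y = 20.00 kN.
ΣM about O: M_O − 10·2.8 − 10·5.2 = 0 → M_O = 80.00 kN·m.

O_x = 0, O_y = 20.00 kN, M_O = 80.00 kN·m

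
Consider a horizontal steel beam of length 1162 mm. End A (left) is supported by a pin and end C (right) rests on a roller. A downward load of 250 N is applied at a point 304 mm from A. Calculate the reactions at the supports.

A_x = 0, A_y = 184.6 N, C_y = 65.40 N

Taking moments about A: C_y·1162 − 250·304 = 0 → C_y = 76000/1162 = 65.4045 ≈ 65.40 N.
ΣF_y = 0: A_y + 65.4045 − 250 = 0 → A_y = 184.6 N.
ΣF_x = 0: no horizontal applied forces, so A_x = 0.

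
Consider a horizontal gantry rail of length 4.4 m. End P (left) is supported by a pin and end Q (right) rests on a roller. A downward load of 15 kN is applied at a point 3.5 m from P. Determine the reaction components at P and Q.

P_x = 0, P_y = 3.068 kN, Q_y = 11.93 kN

Taking moments about P: Q_y·4.4 − 15·3.5 = 0 → Q_y = 52.5/4.4 = 11.9318 ≈ 11.93 kN.
ΣF_y = 0: P_y + 11.9318 − 15 = 0 → P_y = 3.068 kN.
ΣF_x = 0: no horizontal applied forces, so P_x = 0.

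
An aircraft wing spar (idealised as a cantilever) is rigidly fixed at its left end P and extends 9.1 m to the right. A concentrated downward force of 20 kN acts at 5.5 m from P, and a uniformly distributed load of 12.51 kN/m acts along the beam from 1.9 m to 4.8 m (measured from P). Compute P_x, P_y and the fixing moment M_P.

Resultant of the distributed load: 12.51 × 2.9 = 36.279 kN at 3.35 m from P.
ΣF_x = 0: P_x = 0.
ΣF_y = 0: P_y − 20 − 12.51·2.9 = 0 → P_y = 56.28 kN.
ΣM about P: M_P − 20·5.5 − (12.51·2.9)·3.35 = 0 → M_P = 231.5 kN·m.

P_x = 0, P_y = 56.28 kN, M_P = 231.5 kN·m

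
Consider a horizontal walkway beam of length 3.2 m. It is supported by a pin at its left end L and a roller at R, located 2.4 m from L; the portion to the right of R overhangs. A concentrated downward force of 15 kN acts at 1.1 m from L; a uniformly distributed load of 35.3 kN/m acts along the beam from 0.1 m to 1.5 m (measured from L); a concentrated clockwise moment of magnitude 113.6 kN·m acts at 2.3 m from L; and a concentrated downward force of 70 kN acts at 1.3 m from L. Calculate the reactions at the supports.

L_x = 0, L_y = 25.82 kN, R_y = 108.6 kN

Resultant of the distributed load: 35.3 × 1.4 = 49.42 kN at 0.8 m from L.
Moments about L: R_y·2.4 − 15·1.1 − (35.3·1.4)·0.8 − 113.6 − 70·1.3 = 0 → R_y = 260.636/2.4 = 108.598 ≈ 108.6 kN.
ΣF_y = 0: L_y + 108.598 − 15 − 35.3·1.4 − 70 = 0 → L_y = 25.82 kN.
ΣF_x = 0: no horizontal applied forces, so L_x = 0.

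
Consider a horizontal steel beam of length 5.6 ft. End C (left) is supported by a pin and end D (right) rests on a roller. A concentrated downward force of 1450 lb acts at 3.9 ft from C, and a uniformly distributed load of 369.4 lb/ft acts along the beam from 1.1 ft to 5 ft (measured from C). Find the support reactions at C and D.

C_x = 0, C_y = 1096 lb, D_y = 1794 lb

Resultant of the distributed load: 369.4 × 3.9 = 1440.66 lb at 3.05 ft from C.
Moments about C: D_y·5.6 − 1450·3.9 − (369.4·3.9)·3.05 = 0 → D_y = 10049.013/5.6 = 1794.47 ≈ 1794 lb.
ΣF_y = 0: C_y + 1794.47 − 1450 − 369.4·3.9 = 0 → C_y = 1096 lb.
ΣF_x = 0: no horizontal applied forces, so C_x = 0.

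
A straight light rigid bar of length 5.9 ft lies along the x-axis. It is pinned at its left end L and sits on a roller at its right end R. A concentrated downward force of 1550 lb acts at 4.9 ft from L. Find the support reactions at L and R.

Taking moments about L: R_y·5.9 − 1550·4.9 = 0 → R_y = 7595/5.9 = 1287.29 ≈ 1287 lb.
ΣF_y = 0: L_y + 1287.29 − 1550 = 0 → L_y = 262.7 lb.
ΣF_x = 0: no horizontal applied forces, so L_x = 0.

L_x = 0, L_y = 262.7 lb, R_y = 1287 lb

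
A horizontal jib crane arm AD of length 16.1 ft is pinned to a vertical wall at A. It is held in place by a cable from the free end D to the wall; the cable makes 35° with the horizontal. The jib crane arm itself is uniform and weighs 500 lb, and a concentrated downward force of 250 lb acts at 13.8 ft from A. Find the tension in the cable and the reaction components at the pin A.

T = 809.5 lb, A_x = 663.1 lb, A_y = 285.7 lb

ΣM about A: T·sin35°·16.1 − 500·8.05 − 250·13.8 = 0 → T = 7475/(16.1·0.573576) = 809.458 ≈ 809.5 lb.
ΣF_x = 0: A_x − T·cos35° = 0 → A_x = 809.458 × 0.819152 = 663.1 lb.
ΣF_y = 0: A_y + T·sin35° − 500 − 250 = 0 → A_y = 750 − 809.458 × 0.573576 = 285.7 lb.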